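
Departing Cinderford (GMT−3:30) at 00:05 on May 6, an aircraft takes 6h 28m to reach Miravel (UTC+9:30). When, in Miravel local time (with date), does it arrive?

Convert departure to UTC: 00:05 + 3:30 = 03:35 UTC on May 6.
Add 6 hours 28 minutes travel time → 10:03 UTC.
Miravel is UTC+9:30, so local arrival = 10:03 + 9:30 = 19:33 on May 6.

19:33 on May 6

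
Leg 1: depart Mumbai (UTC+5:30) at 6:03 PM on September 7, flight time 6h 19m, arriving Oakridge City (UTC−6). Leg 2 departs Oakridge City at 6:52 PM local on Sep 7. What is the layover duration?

Convert departure to UTC: 6:03 PM − 5:30 = 12:33 PM UTC on Sep 7.
Add 6 hours 19 minutes flight time → 6:52 PM UTC.
Oakridge City is UTC−6:00, so local arrival = 6:52 PM − 6:00 = 12:52 PM on Sep 7.
Layover = 6:52 PM − 12:52 PM = 6 hours.

6 hours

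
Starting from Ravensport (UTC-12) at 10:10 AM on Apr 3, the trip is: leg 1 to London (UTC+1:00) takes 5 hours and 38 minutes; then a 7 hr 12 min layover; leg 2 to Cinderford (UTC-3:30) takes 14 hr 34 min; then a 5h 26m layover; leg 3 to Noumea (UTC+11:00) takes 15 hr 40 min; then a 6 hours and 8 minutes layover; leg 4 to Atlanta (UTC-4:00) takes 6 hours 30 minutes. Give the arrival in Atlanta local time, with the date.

Convert departure to UTC: 10:10 AM + 12:00 = 10:10 PM UTC on Apr 3.
Add 5 hours 38 minutes leg 1 → 3:48 AM UTC (Apr 4).
Add 7 hours and 12 minutes layover in London → 11:00 AM UTC.
Add 14 hours 34 minutes leg 2 → 1:34 AM UTC (Apr 5).
Add 5 hours 26 minutes layover in Cinderford → 7:00 AM UTC.
Add 15 hours 40 minutes leg 3 → 10:40 PM UTC.
Add 6 hours 8 minutes layover in Noumea → 4:48 AM UTC (Apr 6).
Add 6 hours 30 minutes leg 4 → 11:18 AM UTC.
Atlanta is UTC−4:00, so local arrival = 11:18 AM − 4:00 = 7:18 AM on Apr 6.

7:18 AM on April 6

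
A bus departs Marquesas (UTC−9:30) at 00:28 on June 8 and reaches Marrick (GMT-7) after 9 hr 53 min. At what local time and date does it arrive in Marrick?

Marrick is 2:30 ahead of Marquesas.
After 9 hours and 53 minutes it is 10:21 in Marquesas.
Shift by the zone difference: 10:21 + 2:30 = 12:51 on Jun 8 in Marrick.

12:51 on June 8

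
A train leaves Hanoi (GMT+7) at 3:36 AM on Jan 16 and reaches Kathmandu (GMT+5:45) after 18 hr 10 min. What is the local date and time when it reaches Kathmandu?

8:31 PM on January 16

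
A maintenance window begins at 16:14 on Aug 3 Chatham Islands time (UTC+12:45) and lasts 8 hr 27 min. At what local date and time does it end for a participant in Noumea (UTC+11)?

22:56 on August 3

Noumea is 1:45 behind Chatham Islands.
After 8 hours 27 minutes it is 00:41 (Aug 4) in Chatham Islands.
Shift by the zone difference: 00:41 − 1:45 = 22:56 on Aug 3 in Noumea.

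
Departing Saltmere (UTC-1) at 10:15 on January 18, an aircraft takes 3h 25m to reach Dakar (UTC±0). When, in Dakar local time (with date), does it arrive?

Dakar is 1:00 ahead of Saltmere.
After 3 hours and 25 minutes it is 13:40 in Saltmere.
Shift by the zone difference: 13:40 + 1:00 = 14:40 on Jan 18 in Dakar.

14:40 on January 18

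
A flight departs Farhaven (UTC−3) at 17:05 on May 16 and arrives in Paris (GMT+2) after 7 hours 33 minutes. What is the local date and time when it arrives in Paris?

05:38 on May 17

Paris is 5:00 ahead of Farhaven.
After 7 hours and 33 minutes it is 00:38 (May 17) in Farhaven.
Shift by the zone difference: 00:38 + 5:00 = 05:38 on May 17 in Paris.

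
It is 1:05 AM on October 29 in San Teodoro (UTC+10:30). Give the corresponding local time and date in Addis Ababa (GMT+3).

In UTC: 1:05 AM − 10:30 = 2:35 PM on Oct 28.
Addis Ababa is UTC+3:00: 2:35 PM + 3:00 = 5:35 PM on Oct 28.

5:35 PM on Oct 28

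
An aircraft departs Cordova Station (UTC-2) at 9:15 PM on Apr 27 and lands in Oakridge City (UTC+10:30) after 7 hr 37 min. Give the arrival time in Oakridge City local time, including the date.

Convert departure to UTC: 9:15 PM + 2:00 = 11:15 PM UTC on Apr 27.
Add 7 hours and 37 minutes travel time → 6:52 AM UTC (Apr 28).
Oakridge City is UTC+10:30, so local arrival = 6:52 AM + 10:30 = 5:22 PM on Apr 28.

5:22 PM on April 28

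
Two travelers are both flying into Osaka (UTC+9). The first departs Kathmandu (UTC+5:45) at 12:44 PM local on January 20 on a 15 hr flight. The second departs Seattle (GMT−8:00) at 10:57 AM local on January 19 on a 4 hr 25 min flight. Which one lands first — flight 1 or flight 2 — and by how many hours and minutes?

Flight 1 in UTC: 12:44 PM − 5:45 = 6:59 AM on Jan 20.
+15 hours → arrive 9:59 PM UTC on Jan 20.
Flight 2 in UTC: 10:57 AM + 8:00 = 6:57 PM on Jan 19.
+4 hours 25 minutes → arrive 11:22 PM UTC on Jan 19.
Flight 2 lands earlier by 22 hours 37 minutes.

the second, by 22 hours 37 minutes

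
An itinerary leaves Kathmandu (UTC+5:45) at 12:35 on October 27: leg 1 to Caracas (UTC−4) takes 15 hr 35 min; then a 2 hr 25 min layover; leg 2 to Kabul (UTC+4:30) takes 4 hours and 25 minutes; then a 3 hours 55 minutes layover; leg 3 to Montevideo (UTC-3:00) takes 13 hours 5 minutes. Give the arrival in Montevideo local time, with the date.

Convert departure to UTC: 12:35 − 5:45 = 06:50 UTC on Oct 27.
Add 15 hours and 35 minutes leg 1 → 22:25 UTC.
Add 2 hours 25 minutes layover in Caracas → 00:50 UTC (Oct 28).
Add 4 hours 25 minutes leg 2 → 05:15 UTC.
Add 3 hours and 55 minutes layover in Kabul → 09:10 UTC.
Add 13 hours 5 minutes leg 3 → 22:15 UTC.
Montevideo is UTC−3:00, so local arrival = 22:15 − 3:00 = 19:15 on Oct 28.

19:15 on Oct 28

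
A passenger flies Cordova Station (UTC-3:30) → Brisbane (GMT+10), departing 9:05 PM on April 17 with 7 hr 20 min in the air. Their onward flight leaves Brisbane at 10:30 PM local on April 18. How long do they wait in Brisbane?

4 hours 35 minutes

Convert departure to UTC: 9:05 PM + 3:30 = 12:35 AM UTC on Apr 18.
Add 7 hours and 20 minutes flight time → 7:55 AM UTC.
Brisbane is UTC+10:00, so local arrival = 7:55 AM + 10:00 = 5:55 PM on Apr 18.
Layover = 10:30 PM − 5:55 PM = 4 hours 35 minutes.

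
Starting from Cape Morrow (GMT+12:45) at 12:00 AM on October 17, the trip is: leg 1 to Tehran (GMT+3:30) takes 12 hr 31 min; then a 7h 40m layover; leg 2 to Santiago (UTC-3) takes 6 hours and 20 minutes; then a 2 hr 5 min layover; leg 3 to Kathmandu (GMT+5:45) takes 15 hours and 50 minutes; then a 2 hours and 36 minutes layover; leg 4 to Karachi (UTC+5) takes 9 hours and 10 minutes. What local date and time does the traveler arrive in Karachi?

12:27 AM on Oct 19

Convert departure to UTC: 12:00 AM − 12:45 = 11:15 AM UTC on Oct 16.
Add 12 hours and 31 minutes leg 1 → 11:46 PM UTC.
Add 7 hours and 40 minutes layover in Tehran → 7:26 AM UTC (Oct 17).
Add 6 hours 20 minutes leg 2 → 1:46 PM UTC.
Add 2 hours 5 minutes layover in Santiago → 3:51 PM UTC.
Add 15 hours and 50 minutes leg 3 → 7:41 AM UTC (Oct 18).
Add 2 hours and 36 minutes layover in Kathmandu → 10:17 AM UTC.
Add 9 hours and 10 minutes leg 4 → 7:27 PM UTC.
Karachi is UTC+5:00, so local arrival = 7:27 PM + 5:00 = 12:27 AM on Oct 19.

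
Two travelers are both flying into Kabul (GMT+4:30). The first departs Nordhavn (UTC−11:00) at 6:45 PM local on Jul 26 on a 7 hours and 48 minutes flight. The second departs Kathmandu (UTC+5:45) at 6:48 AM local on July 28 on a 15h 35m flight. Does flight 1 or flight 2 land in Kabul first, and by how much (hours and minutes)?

the first, by 27 hours 5 minutes

Flight 1 in UTC: 6:45 PM + 11:00 = 5:45 AM on Jul 27.
+7 hours 48 minutes → arrive 1:33 PM UTC on Jul 27.
Flight 2 in UTC: 6:48 AM − 5:45 = 1:03 AM on Jul 28.
+15 hours and 35 minutes → arrive 4:38 PM UTC on Jul 28.
Flight 1 lands earlier by 27 hours 5 minutes.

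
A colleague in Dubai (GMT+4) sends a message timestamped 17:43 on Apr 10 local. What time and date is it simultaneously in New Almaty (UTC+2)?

In UTC: 17:43 − 4:00 = 13:43 on Apr 10.
New Almaty is UTC+2:00: 13:43 + 2:00 = 15:43 on Apr 10.

15:43 on April 10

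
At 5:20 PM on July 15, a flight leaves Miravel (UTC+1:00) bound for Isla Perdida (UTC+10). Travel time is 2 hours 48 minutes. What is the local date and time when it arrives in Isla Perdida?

5:08 AM on July 16

Convert departure to UTC: 5:20 PM − 1:00 = 4:20 PM UTC on Jul 15.
Add 2 hours and 48 minutes travel time → 7:08 PM UTC.
Isla Perdida is UTC+10:00, so local arrival = 7:08 PM + 10:00 = 5:08 AM on Jul 16.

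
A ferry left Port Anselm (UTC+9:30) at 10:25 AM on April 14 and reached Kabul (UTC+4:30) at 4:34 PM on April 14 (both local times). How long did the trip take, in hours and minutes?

11 hours 9 minutes

Departure in UTC: 10:25 AM − 9:30 = 12:55 AM on Apr 14.
Arrival in UTC: 4:34 PM − 4:30 = 12:04 PM on Apr 14.
Elapsed = 12:04 PM − 12:55 AM = 11 hours 9 minutes.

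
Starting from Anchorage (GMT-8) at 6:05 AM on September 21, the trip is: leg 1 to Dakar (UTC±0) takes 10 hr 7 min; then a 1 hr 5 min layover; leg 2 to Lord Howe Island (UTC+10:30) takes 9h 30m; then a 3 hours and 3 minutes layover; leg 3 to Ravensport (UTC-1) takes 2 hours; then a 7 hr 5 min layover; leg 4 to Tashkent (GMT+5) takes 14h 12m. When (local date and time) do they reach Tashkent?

Convert departure to UTC: 6:05 AM + 8:00 = 2:05 PM UTC on Sep 21.
Add 10 hours and 7 minutes leg 1 → 12:12 AM UTC (Sep 22).
Add 1 hour and 5 minutes layover in Dakar → 1:17 AM UTC.
Add 9 hours and 30 minutes leg 2 → 10:47 AM UTC.
Add 3 hours 3 minutes layover in Lord Howe Island → 1:50 PM UTC.
Add 2 hours leg 3 → 3:50 PM UTC.
Add 7 hours 5 minutes layover in Ravensport → 10:55 PM UTC.
Add 14 hours and 12 minutes leg 4 → 1:07 PM UTC (Sep 23).
Tashkent is UTC+5:00, so local arrival = 1:07 PM + 5:00 = 6:07 PM on Sep 23.

6:07 PM on September 23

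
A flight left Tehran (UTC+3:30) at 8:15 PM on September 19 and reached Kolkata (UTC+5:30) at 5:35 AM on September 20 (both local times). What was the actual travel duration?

Departure in UTC: 8:15 PM − 3:30 = 4:45 PM on Sep 19.
Arrival in UTC: 5:35 AM − 5:30 = 12:05 AM on Sep 20.
Elapsed = 12:05 AM − 4:45 PM (+1 day) = 7 hours 20 minutes.

7 hours 20 minutes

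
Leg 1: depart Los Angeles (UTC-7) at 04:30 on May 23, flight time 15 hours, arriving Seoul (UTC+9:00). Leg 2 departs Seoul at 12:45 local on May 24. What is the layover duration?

1 hour 15 minutes

Convert departure to UTC: 04:30 + 7:00 = 11:30 UTC on May 23.
Add 15 hours flight time → 02:30 UTC (May 24).
Seoul is UTC+9:00, so local arrival = 02:30 + 9:00 = 11:30 on May 24.
Layover = 12:45 − 11:30 = 1 hour 15 minutes.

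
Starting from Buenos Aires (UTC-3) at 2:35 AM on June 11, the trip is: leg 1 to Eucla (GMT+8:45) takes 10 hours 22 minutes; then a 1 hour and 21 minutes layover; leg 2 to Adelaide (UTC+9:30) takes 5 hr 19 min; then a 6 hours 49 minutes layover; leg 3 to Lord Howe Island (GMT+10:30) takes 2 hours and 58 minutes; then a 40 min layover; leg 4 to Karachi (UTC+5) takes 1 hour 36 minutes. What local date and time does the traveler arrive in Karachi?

3:40 PM on June 12

Convert departure to UTC: 2:35 AM + 3:00 = 5:35 AM UTC on Jun 11.
Add 10 hours and 22 minutes leg 1 → 3:57 PM UTC.
Add 1 hour and 21 minutes layover in Eucla → 5:18 PM UTC.
Add 5 hours 19 minutes leg 2 → 10:37 PM UTC.
Add 6 hours 49 minutes layover in Adelaide → 5:26 AM UTC (Jun 12).
Add 2 hours and 58 minutes leg 3 → 8:24 AM UTC.
Add 40 minutes layover in Lord Howe Island → 9:04 AM UTC.
Add 1 hour and 36 minutes leg 4 → 10:40 AM UTC.
Karachi is UTC+5:00, so local arrival = 10:40 AM + 5:00 = 3:40 PM on Jun 12.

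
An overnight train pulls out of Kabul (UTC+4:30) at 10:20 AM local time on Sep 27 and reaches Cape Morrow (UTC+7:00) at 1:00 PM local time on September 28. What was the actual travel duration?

24 hours 10 minutes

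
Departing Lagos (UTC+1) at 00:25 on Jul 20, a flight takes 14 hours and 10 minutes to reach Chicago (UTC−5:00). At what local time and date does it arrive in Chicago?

08:35 on Jul 20

Convert departure to UTC: 00:25 − 1:00 = 23:25 UTC on Jul 19.
Add 14 hours and 10 minutes travel time → 13:35 UTC (Jul 20).
Chicago is UTC−5:00, so local arrival = 13:35 − 5:00 = 08:35 on Jul 20.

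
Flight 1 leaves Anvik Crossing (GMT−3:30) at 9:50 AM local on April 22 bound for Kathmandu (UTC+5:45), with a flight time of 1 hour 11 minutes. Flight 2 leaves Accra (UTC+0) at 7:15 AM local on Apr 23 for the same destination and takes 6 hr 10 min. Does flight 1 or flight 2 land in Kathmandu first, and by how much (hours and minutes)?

Flight 1 in UTC: 9:50 AM + 3:30 = 1:20 PM on Apr 22.
+1 hour 11 minutes → arrive 2:31 PM UTC on Apr 22.
Flight 2 departs at 7:15 AM UTC (Apr 23).
+6 hours 10 minutes → arrive 1:25 PM UTC on Apr 23.
Flight 1 lands earlier by 22 hours 54 minutes.

the first, by 22 hours 54 minutes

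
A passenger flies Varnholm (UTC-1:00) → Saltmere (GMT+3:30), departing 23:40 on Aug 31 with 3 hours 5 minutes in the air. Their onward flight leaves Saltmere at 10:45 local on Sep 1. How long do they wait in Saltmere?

3 hours 30 minutes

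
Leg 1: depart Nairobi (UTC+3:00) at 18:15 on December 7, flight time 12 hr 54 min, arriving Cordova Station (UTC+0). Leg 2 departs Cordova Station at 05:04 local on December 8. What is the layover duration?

Convert departure to UTC: 18:15 − 3:00 = 15:15 UTC on Dec 7.
Add 12 hours and 54 minutes flight time → 04:09 UTC (Dec 8).
Cordova Station is UTC+0, so local arrival is the same: 04:09 on Dec 8.
Layover = 05:04 − 04:09 = 55 minutes.

55 minutes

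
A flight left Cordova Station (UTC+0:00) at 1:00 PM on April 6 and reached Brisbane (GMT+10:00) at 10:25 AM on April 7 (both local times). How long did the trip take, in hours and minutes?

11 hours 25 minutes

Brisbane is 10:00 ahead of Cordova Station.
Clock-face elapsed time (ignoring zones) is 21 hours 25 minutes.
Actual elapsed = 21 hours 25 minutes − 10:00 = 11 hours 25 minutes.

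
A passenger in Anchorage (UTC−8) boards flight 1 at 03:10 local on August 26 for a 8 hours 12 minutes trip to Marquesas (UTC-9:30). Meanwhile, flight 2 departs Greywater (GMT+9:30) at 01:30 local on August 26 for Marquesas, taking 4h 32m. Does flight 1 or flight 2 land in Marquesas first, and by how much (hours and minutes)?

the second, by 22 hours 50 minutes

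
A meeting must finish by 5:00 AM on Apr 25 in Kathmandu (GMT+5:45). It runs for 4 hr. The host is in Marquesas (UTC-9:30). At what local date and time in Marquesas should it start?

Target end time in UTC: 5:00 AM − 5:45 = 11:15 PM on Apr 24.
Subtract 4 hours → start 7:15 PM UTC on Apr 24.
Marquesas is UTC−9:30: 7:15 PM − 9:30 = 9:45 AM on Apr 24.

9:45 AM on Apr 24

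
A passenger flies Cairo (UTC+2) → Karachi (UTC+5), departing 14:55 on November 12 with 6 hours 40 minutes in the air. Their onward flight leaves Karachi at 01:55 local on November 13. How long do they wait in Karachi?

Convert departure to UTC: 14:55 − 2:00 = 12:55 UTC on Nov 12.
Add 6 hours and 40 minutes flight time → 19:35 UTC.
Karachi is UTC+5:00, so local arrival = 19:35 + 5:00 = 00:35 on Nov 13.
Layover = 01:55 − 00:35 = 1 hour 20 minutes.

1 hour 20 minutes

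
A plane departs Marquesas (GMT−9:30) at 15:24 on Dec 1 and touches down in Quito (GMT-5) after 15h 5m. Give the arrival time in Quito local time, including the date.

10:59 on December 2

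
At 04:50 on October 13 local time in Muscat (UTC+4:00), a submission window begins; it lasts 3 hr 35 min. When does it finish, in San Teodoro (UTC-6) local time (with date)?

22:25 on Oct 12

Convert start to UTC: 04:50 − 4:00 = 00:50 UTC on Oct 13.
Add 3 hours and 35 minutes duration → 04:25 UTC.
San Teodoro is UTC−6:00, so local end time = 04:25 − 6:00 = 22:25 on Oct 12.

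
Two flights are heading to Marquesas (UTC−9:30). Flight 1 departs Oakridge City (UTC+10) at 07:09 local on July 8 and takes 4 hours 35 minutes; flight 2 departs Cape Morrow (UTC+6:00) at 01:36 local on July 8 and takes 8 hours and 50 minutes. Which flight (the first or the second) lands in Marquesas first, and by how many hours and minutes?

Flight 1 in UTC: 07:09 − 10:00 = 21:09 on Jul 7.
+4 hours and 35 minutes → arrive 01:44 UTC on Jul 8.
Flight 2 in UTC: 01:36 − 6:00 = 19:36 on Jul 7.
+8 hours 50 minutes → arrive 04:26 UTC on Jul 8.
Flight 1 lands earlier by 2 hours 42 minutes.

the first, by 2 hours 42 minutes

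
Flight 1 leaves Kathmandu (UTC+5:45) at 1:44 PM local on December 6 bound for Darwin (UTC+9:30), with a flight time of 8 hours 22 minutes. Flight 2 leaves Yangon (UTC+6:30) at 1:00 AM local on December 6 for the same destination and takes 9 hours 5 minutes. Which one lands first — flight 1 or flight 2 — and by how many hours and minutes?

Flight 1 in UTC: 1:44 PM − 5:45 = 7:59 AM on Dec 6.
+8 hours and 22 minutes → arrive 4:21 PM UTC on Dec 6.
Flight 2 in UTC: 1:00 AM − 6:30 = 6:30 PM on Dec 5.
+9 hours 5 minutes → arrive 3:35 AM UTC on Dec 6.
Flight 2 lands earlier by 12 hours 46 minutes.

the second, by 12 hours 46 minutes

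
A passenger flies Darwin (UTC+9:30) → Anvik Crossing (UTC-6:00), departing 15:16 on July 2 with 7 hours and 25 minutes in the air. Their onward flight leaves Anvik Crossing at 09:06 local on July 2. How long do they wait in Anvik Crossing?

1 hour 55 minutes

Convert departure to UTC: 15:16 − 9:30 = 05:46 UTC on Jul 2.
Add 7 hours and 25 minutes flight time → 13:11 UTC.
Anvik Crossing is UTC−6:00, so local arrival = 13:11 − 6:00 = 07:11 on Jul 2.
Layover = 09:06 − 07:11 = 1 hour 55 minutes.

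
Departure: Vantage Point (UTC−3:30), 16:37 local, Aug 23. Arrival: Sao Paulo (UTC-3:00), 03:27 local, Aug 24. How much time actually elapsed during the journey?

10 hours 20 minutes

Departure in UTC: 16:37 + 3:30 = 20:07 on Aug 23.
Arrival in UTC: 03:27 + 3:00 = 06:27 on Aug 24.
Elapsed = 06:27 − 20:07 (+1 day) = 10 hours 20 minutes.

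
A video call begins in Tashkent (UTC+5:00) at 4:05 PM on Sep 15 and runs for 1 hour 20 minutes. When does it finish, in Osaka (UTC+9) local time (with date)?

Osaka is 4:00 ahead of Tashkent.
After 1 hour and 20 minutes it is 5:25 PM in Tashkent.
Shift by the zone difference: 5:25 PM + 4:00 = 9:25 PM on Sep 15 in Osaka.

9:25 PM on Sep 15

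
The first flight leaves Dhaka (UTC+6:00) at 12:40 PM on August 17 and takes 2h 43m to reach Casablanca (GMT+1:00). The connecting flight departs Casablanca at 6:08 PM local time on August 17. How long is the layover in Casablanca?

Convert departure to UTC: 12:40 PM − 6:00 = 6:40 AM UTC on Aug 17.
Add 2 hours and 43 minutes flight time → 9:23 AM UTC.
Casablanca is UTC+1:00, so local arrival = 9:23 AM + 1:00 = 10:23 AM on Aug 17.
Layover = 6:08 PM − 10:23 AM = 7 hours 45 minutes.

7 hours 45 minutes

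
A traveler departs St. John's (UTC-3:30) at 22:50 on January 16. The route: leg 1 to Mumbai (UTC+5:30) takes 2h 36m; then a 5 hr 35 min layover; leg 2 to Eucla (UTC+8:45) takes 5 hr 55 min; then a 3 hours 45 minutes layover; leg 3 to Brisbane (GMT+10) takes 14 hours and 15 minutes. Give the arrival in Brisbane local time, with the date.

Convert departure to UTC: 22:50 + 3:30 = 02:20 UTC on Jan 17.
Add 2 hours 36 minutes leg 1 → 04:56 UTC.
Add 5 hours 35 minutes layover in Mumbai → 10:31 UTC.
Add 5 hours 55 minutes leg 2 → 16:26 UTC.
Add 3 hours and 45 minutes layover in Eucla → 20:11 UTC.
Add 14 hours 15 minutes leg 3 → 10:26 UTC (Jan 18).
Brisbane is UTC+10:00, so local arrival = 10:26 + 10:00 = 20:26 on Jan 18.

20:26 on January 18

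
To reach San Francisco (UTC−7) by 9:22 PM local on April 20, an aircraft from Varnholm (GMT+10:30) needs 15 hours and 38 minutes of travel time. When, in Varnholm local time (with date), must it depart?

11:14 PM on April 20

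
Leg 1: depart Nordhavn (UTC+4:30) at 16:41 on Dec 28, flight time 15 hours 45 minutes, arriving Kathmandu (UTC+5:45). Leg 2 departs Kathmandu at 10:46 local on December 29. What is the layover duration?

1 hour 5 minutes

Convert departure to UTC: 16:41 − 4:30 = 12:11 UTC on Dec 28.
Add 15 hours and 45 minutes flight time → 03:56 UTC (Dec 29).
Kathmandu is UTC+5:45, so local arrival = 03:56 + 5:45 = 09:41 on Dec 29.
Layover = 10:46 − 09:41 = 1 hour 5 minutes.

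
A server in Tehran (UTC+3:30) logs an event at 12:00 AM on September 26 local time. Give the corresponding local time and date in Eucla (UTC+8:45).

In UTC: 12:00 AM − 3:30 = 8:30 PM on Sep 25.
Eucla is UTC+8:45: 8:30 PM + 8:45 = 5:15 AM on Sep 26.

5:15 AM on September 26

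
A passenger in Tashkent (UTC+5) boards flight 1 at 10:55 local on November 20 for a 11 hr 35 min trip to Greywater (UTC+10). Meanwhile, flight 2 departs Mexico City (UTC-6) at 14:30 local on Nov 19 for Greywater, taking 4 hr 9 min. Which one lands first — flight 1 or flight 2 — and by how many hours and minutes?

the second, by 16 hours 51 minutes

Flight 1 in UTC: 10:55 − 5:00 = 05:55 on Nov 20.
+11 hours 35 minutes → arrive 17:30 UTC on Nov 20.
Flight 2 in UTC: 14:30 + 6:00 = 20:30 on Nov 19.
+4 hours 9 minutes → arrive 00:39 UTC on Nov 20.
Flight 2 lands earlier by 16 hours 51 minutes.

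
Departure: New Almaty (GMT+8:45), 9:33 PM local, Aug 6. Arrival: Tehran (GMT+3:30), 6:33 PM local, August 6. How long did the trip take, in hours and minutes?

2 hours 15 minutes

Departure in UTC: 9:33 PM − 8:45 = 12:48 PM on Aug 6.
Arrival in UTC: 6:33 PM − 3:30 = 3:03 PM on Aug 6.
Elapsed = 3:03 PM − 12:48 PM = 2 hours 15 minutes.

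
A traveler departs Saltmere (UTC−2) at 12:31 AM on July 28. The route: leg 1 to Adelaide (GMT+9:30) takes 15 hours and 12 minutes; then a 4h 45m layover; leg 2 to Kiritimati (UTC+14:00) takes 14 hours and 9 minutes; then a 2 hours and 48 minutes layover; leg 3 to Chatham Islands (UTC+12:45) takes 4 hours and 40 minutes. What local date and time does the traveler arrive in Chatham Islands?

8:50 AM on July 30

Convert departure to UTC: 12:31 AM + 2:00 = 2:31 AM UTC on Jul 28.
Add 15 hours and 12 minutes leg 1 → 5:43 PM UTC.
Add 4 hours 45 minutes layover in Adelaide → 10:28 PM UTC.
Add 14 hours and 9 minutes leg 2 → 12:37 PM UTC (Jul 29).
Add 2 hours and 48 minutes layover in Kiritimati → 3:25 PM UTC.
Add 4 hours and 40 minutes leg 3 → 8:05 PM UTC.
Chatham Islands is UTC+12:45, so local arrival = 8:05 PM + 12:45 = 8:50 AM on Jul 30.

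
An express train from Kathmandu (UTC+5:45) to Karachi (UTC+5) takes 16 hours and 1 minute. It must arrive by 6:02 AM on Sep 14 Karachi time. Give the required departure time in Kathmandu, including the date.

2:46 PM on Sep 13

Target arrival in UTC: 6:02 AM − 5:00 = 1:02 AM on Sep 14.
Subtract 16 hours and 1 minute → departure 9:01 AM UTC on Sep 13.
Kathmandu is UTC+5:45: 9:01 AM + 5:45 = 2:46 PM on Sep 13.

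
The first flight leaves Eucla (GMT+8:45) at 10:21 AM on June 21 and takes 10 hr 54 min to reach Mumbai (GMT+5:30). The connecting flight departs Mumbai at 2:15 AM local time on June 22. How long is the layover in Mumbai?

8 hours 15 minutes

Convert departure to UTC: 10:21 AM − 8:45 = 1:36 AM UTC on Jun 21.
Add 10 hours 54 minutes flight time → 12:30 PM UTC.
Mumbai is UTC+5:30, so local arrival = 12:30 PM + 5:30 = 6:00 PM on Jun 21.
Layover = 2:15 AM − 6:00 PM (+1 day) = 8 hours 15 minutes.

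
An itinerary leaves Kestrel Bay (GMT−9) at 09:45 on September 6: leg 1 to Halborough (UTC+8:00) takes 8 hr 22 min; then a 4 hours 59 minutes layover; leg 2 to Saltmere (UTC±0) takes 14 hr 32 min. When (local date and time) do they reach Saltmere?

22:38 on September 7

Convert departure to UTC: 09:45 + 9:00 = 18:45 UTC on Sep 6.
Add 8 hours 22 minutes leg 1 → 03:07 UTC (Sep 7).
Add 4 hours 59 minutes layover in Halborough → 08:06 UTC.
Add 14 hours and 32 minutes leg 2 → 22:38 UTC.
Saltmere is UTC+0, so local arrival is the same: 22:38 on Sep 7.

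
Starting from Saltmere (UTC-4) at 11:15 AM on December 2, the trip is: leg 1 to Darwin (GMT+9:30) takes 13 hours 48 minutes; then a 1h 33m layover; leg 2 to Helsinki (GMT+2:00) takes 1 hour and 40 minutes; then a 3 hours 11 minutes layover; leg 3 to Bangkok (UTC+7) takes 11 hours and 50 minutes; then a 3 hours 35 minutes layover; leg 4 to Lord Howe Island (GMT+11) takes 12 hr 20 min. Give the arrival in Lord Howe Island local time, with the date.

2:12 AM on Dec 5

Convert departure to UTC: 11:15 AM + 4:00 = 3:15 PM UTC on Dec 2.
Add 13 hours 48 minutes leg 1 → 5:03 AM UTC (Dec 3).
Add 1 hour 33 minutes layover in Darwin → 6:36 AM UTC.
Add 1 hour and 40 minutes leg 2 → 8:16 AM UTC.
Add 3 hours 11 minutes layover in Helsinki → 11:27 AM UTC.
Add 11 hours and 50 minutes leg 3 → 11:17 PM UTC.
Add 3 hours and 35 minutes layover in Bangkok → 2:52 AM UTC (Dec 4).
Add 12 hours 20 minutes leg 4 → 3:12 PM UTC.
Lord Howe Island is UTC+11:00, so local arrival = 3:12 PM + 11:00 = 2:12 AM on Dec 5.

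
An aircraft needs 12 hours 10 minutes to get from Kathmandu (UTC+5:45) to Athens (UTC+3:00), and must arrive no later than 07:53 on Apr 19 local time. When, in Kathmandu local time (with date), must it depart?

22:28 on Apr 18

Target arrival in UTC: 07:53 − 3:00 = 04:53 on Apr 19.
Subtract 12 hours and 10 minutes → departure 16:43 UTC on Apr 18.
Kathmandu is UTC+5:45: 16:43 + 5:45 = 22:28 on Apr 18.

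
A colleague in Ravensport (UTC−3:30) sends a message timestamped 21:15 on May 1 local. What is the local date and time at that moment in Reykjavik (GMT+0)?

In UTC: 21:15 + 3:30 = 00:45 on May 2.
Reykjavik is UTC+0, so it is 00:45 on May 2.

00:45 on May 2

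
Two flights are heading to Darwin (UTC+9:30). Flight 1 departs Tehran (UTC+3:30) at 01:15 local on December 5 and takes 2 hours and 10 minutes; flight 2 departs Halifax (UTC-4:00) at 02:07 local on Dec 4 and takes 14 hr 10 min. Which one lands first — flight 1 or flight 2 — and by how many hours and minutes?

the second, by 3 hours 38 minutes

Flight 1 in UTC: 01:15 − 3:30 = 21:45 on Dec 4.
+2 hours and 10 minutes → arrive 23:55 UTC on Dec 4.
Flight 2 in UTC: 02:07 + 4:00 = 06:07 on Dec 4.
+14 hours and 10 minutes → arrive 20:17 UTC on Dec 4.
Flight 2 lands earlier by 3 hours 38 minutes.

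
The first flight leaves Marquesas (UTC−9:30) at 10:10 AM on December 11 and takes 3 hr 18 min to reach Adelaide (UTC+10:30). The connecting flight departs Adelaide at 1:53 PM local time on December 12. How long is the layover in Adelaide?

Convert departure to UTC: 10:10 AM + 9:30 = 7:40 PM UTC on Dec 11.
Add 3 hours and 18 minutes flight time → 10:58 PM UTC.
Adelaide is UTC+10:30, so local arrival = 10:58 PM + 10:30 = 9:28 AM on Dec 12.
Layover = 1:53 PM − 9:28 AM = 4 hours 25 minutes.

4 hours 25 minutes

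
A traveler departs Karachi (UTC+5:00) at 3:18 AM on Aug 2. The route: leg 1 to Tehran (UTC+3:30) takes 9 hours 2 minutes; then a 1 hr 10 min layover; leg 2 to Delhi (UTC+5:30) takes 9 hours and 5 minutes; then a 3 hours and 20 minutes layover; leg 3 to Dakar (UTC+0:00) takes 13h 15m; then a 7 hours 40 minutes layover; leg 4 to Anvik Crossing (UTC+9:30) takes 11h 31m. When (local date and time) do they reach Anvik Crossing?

Convert departure to UTC: 3:18 AM − 5:00 = 10:18 PM UTC on Aug 1.
Add 9 hours and 2 minutes leg 1 → 7:20 AM UTC (Aug 2).
Add 1 hour and 10 minutes layover in Tehran → 8:30 AM UTC.
Add 9 hours 5 minutes leg 2 → 5:35 PM UTC.
Add 3 hours and 20 minutes layover in Delhi → 8:55 PM UTC.
Add 13 hours 15 minutes leg 3 → 10:10 AM UTC (Aug 3).
Add 7 hours 40 minutes layover in Dakar → 5:50 PM UTC.
Add 11 hours and 31 minutes leg 4 → 5:21 AM UTC (Aug 4).
Anvik Crossing is UTC+9:30, so local arrival = 5:21 AM + 9:30 = 2:51 PM on Aug 4.

2:51 PM on Aug 4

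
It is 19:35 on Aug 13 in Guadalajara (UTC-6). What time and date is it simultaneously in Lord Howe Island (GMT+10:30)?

12:05 on Aug 14

In UTC: 19:35 + 6:00 = 01:35 on Aug 14.
Lord Howe Island is UTC+10:30: 01:35 + 10:30 = 12:05 on Aug 14.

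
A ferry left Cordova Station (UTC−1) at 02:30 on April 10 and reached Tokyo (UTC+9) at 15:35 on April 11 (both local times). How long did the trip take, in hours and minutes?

Departure in UTC: 02:30 + 1:00 = 03:30 on Apr 10.
Arrival in UTC: 15:35 − 9:00 = 06:35 on Apr 11.
Elapsed = 06:35 − 03:30 (+1 day) = 27 hours 5 minutes.

27 hours 5 minutes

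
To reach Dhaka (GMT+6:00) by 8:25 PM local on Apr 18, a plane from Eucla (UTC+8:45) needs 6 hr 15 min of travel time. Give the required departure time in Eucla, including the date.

4:55 PM on April 18

Target arrival in UTC: 8:25 PM − 6:00 = 2:25 PM on Apr 18.
Subtract 6 hours 15 minutes → departure 8:10 AM UTC on Apr 18.
Eucla is UTC+8:45: 8:10 AM + 8:45 = 4:55 PM on Apr 18.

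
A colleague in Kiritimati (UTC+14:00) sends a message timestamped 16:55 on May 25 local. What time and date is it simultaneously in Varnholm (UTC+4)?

06:55 on May 25

In UTC: 16:55 − 14:00 = 02:55 on May 25.
Varnholm is UTC+4:00: 02:55 + 4:00 = 06:55 on May 25.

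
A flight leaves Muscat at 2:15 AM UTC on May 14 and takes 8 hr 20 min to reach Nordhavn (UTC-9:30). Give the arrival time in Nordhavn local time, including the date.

Departure is given in UTC: 2:15 AM on May 14.
Add 8 hours and 20 minutes → 10:35 AM UTC.
Nordhavn is UTC−9:30: 10:35 AM − 9:30 = 1:05 AM on May 14.

1:05 AM on May 14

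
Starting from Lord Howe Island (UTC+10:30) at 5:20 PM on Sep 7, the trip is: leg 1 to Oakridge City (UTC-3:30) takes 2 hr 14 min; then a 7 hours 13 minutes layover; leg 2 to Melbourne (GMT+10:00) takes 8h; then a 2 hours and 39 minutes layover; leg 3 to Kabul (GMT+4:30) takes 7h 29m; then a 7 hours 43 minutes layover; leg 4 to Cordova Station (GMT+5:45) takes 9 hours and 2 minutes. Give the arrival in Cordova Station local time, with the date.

Convert departure to UTC: 5:20 PM − 10:30 = 6:50 AM UTC on Sep 7.
Add 2 hours and 14 minutes leg 1 → 9:04 AM UTC.
Add 7 hours 13 minutes layover in Oakridge City → 4:17 PM UTC.
Add 8 hours leg 2 → 12:17 AM UTC (Sep 8).
Add 2 hours 39 minutes layover in Melbourne → 2:56 AM UTC.
Add 7 hours 29 minutes leg 3 → 10:25 AM UTC.
Add 7 hours 43 minutes layover in Kabul → 6:08 PM UTC.
Add 9 hours and 2 minutes leg 4 → 3:10 AM UTC (Sep 9).
Cordova Station is UTC+5:45, so local arrival = 3:10 AM + 5:45 = 8:55 AM on Sep 9.

8:55 AM on September 9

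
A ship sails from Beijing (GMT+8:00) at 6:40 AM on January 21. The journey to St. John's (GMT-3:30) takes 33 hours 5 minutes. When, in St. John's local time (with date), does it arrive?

St. John's is 11:30 behind Beijing.
After 33 hours 5 minutes it is 3:45 PM (Jan 22) in Beijing.
Shift by the zone difference: 3:45 PM − 11:30 = 4:15 AM on Jan 22 in St. John's.

4:15 AM on Jan 22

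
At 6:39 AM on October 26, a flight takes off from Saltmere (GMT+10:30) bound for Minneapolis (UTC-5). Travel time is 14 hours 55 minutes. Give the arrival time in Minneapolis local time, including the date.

6:04 AM on October 26

Convert departure to UTC: 6:39 AM − 10:30 = 8:09 PM UTC on Oct 25.
Add 14 hours 55 minutes travel time → 11:04 AM UTC (Oct 26).
Minneapolis is UTC−5:00, so local arrival = 11:04 AM − 5:00 = 6:04 AM on Oct 26.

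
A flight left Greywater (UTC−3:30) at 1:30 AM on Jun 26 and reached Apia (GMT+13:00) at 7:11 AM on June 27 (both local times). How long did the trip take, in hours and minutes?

Departure in UTC: 1:30 AM + 3:30 = 5:00 AM on Jun 26.
Arrival in UTC: 7:11 AM − 13:00 = 6:11 PM on Jun 26.
Elapsed = 6:11 PM − 5:00 AM = 13 hours 11 minutes.

13 hours 11 minutes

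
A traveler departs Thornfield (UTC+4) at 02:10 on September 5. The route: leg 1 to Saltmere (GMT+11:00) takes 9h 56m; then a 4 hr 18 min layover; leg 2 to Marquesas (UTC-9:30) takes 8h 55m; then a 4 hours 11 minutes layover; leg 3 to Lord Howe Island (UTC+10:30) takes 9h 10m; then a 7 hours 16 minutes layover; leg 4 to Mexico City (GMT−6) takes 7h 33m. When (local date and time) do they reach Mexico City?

Convert departure to UTC: 02:10 − 4:00 = 22:10 UTC on Sep 4.
Add 9 hours 56 minutes leg 1 → 08:06 UTC (Sep 5).
Add 4 hours and 18 minutes layover in Saltmere → 12:24 UTC.
Add 8 hours 55 minutes leg 2 → 21:19 UTC.
Add 4 hours and 11 minutes layover in Marquesas → 01:30 UTC (Sep 6).
Add 9 hours and 10 minutes leg 3 → 10:40 UTC.
Add 7 hours 16 minutes layover in Lord Howe Island → 17:56 UTC.
Add 7 hours 33 minutes leg 4 → 01:29 UTC (Sep 7).
Mexico City is UTC−6:00, so local arrival = 01:29 − 6:00 = 19:29 on Sep 6.

19:29 on September 6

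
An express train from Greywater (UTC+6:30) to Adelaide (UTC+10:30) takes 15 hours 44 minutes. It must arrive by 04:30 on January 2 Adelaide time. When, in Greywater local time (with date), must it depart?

08:46 on Jan 1

Target arrival in UTC: 04:30 − 10:30 = 18:00 on Jan 1.
Subtract 15 hours 44 minutes → departure 02:16 UTC on Jan 1.
Greywater is UTC+6:30: 02:16 + 6:30 = 08:46 on Jan 1.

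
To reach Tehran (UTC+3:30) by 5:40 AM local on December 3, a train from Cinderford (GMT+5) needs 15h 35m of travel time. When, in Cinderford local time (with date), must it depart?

Target arrival in UTC: 5:40 AM − 3:30 = 2:10 AM on Dec 3.
Subtract 15 hours and 35 minutes → departure 10:35 AM UTC on Dec 2.
Cinderford is UTC+5:00: 10:35 AM + 5:00 = 3:35 PM on Dec 2.

3:35 PM on December 2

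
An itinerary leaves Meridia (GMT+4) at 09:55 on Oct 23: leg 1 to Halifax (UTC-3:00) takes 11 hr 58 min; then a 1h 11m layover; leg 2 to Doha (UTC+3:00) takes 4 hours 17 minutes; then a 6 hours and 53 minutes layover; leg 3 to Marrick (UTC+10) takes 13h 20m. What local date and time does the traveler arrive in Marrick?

05:34 on October 25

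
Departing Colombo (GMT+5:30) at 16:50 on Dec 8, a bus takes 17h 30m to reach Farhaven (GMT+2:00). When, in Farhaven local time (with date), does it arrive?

06:50 on December 9

Farhaven is 3:30 behind Colombo.
After 17 hours and 30 minutes it is 10:20 (Dec 9) in Colombo.
Shift by the zone difference: 10:20 − 3:30 = 06:50 on Dec 9 in Farhaven.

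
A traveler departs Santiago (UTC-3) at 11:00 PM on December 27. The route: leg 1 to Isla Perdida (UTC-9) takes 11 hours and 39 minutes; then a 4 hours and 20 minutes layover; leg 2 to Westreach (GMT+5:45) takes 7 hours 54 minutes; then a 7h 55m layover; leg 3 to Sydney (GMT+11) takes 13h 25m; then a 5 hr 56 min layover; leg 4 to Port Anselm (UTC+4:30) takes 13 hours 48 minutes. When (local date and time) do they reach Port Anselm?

Convert departure to UTC: 11:00 PM + 3:00 = 2:00 AM UTC on Dec 28.
Add 11 hours 39 minutes leg 1 → 1:39 PM UTC.
Add 4 hours 20 minutes layover in Isla Perdida → 5:59 PM UTC.
Add 7 hours and 54 minutes leg 2 → 1:53 AM UTC (Dec 29).
Add 7 hours 55 minutes layover in Westreach → 9:48 AM UTC.
Add 13 hours and 25 minutes leg 3 → 11:13 PM UTC.
Add 5 hours 56 minutes layover in Sydney → 5:09 AM UTC (Dec 30).
Add 13 hours and 48 minutes leg 4 → 6:57 PM UTC.
Port Anselm is UTC+4:30, so local arrival = 6:57 PM + 4:30 = 11:27 PM on Dec 30.

11:27 PM on December 30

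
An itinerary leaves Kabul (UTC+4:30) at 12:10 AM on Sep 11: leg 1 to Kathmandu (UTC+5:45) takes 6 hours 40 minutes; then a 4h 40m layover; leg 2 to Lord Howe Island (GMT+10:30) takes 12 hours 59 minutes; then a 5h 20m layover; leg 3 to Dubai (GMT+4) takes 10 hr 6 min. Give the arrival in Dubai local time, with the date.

3:25 PM on September 12

Convert departure to UTC: 12:10 AM − 4:30 = 7:40 PM UTC on Sep 10.
Add 6 hours 40 minutes leg 1 → 2:20 AM UTC (Sep 11).
Add 4 hours and 40 minutes layover in Kathmandu → 7:00 AM UTC.
Add 12 hours 59 minutes leg 2 → 7:59 PM UTC.
Add 5 hours and 20 minutes layover in Lord Howe Island → 1:19 AM UTC (Sep 12).
Add 10 hours 6 minutes leg 3 → 11:25 AM UTC.
Dubai is UTC+4:00, so local arrival = 11:25 AM + 4:00 = 3:25 PM on Sep 12.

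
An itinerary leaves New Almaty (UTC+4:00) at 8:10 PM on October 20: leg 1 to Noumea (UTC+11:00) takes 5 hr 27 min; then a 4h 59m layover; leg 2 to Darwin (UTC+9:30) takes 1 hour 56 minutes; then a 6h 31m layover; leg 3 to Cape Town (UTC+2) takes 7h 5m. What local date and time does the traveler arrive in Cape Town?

8:08 PM on October 21

Convert departure to UTC: 8:10 PM − 4:00 = 4:10 PM UTC on Oct 20.
Add 5 hours and 27 minutes leg 1 → 9:37 PM UTC.
Add 4 hours and 59 minutes layover in Noumea → 2:36 AM UTC (Oct 21).
Add 1 hour 56 minutes leg 2 → 4:32 AM UTC.
Add 6 hours and 31 minutes layover in Darwin → 11:03 AM UTC.
Add 7 hours 5 minutes leg 3 → 6:08 PM UTC.
Cape Town is UTC+2:00, so local arrival = 6:08 PM + 2:00 = 8:08 PM on Oct 21.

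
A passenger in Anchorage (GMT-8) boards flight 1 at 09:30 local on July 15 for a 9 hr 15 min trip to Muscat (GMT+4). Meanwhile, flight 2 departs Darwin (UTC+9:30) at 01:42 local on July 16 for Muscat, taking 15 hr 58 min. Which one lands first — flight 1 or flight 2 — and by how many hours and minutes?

the first, by 5 hours 25 minutes

Flight 1 in UTC: 09:30 + 8:00 = 17:30 on Jul 15.
+9 hours 15 minutes → arrive 02:45 UTC on Jul 16.
Flight 2 in UTC: 01:42 − 9:30 = 16:12 on Jul 15.
+15 hours and 58 minutes → arrive 08:10 UTC on Jul 16.
Flight 1 lands earlier by 5 hours 25 minutes.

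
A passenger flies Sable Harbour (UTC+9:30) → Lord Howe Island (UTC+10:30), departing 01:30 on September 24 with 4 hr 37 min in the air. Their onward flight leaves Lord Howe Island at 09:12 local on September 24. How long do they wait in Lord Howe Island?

2 hours 5 minutes

Convert departure to UTC: 01:30 − 9:30 = 16:00 UTC on Sep 23.
Add 4 hours 37 minutes flight time → 20:37 UTC.
Lord Howe Island is UTC+10:30, so local arrival = 20:37 + 10:30 = 07:07 on Sep 24.
Layover = 09:12 − 07:07 = 2 hours 5 minutes.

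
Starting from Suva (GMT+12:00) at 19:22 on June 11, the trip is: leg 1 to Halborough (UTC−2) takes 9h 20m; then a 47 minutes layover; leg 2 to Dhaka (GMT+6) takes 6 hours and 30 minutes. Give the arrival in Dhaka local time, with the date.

05:59 on Jun 12

Convert departure to UTC: 19:22 − 12:00 = 07:22 UTC on Jun 11.
Add 9 hours 20 minutes leg 1 → 16:42 UTC.
Add 47 minutes layover in Halborough → 17:29 UTC.
Add 6 hours 30 minutes leg 2 → 23:59 UTC.
Dhaka is UTC+6:00, so local arrival = 23:59 + 6:00 = 05:59 on Jun 12.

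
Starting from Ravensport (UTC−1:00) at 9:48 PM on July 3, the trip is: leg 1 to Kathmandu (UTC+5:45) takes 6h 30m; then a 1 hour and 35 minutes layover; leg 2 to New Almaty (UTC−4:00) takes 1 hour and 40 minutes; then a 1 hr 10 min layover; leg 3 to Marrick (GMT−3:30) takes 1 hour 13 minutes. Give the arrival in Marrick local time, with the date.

7:26 AM on July 4

Convert departure to UTC: 9:48 PM + 1:00 = 10:48 PM UTC on Jul 3.
Add 6 hours 30 minutes leg 1 → 5:18 AM UTC (Jul 4).
Add 1 hour 35 minutes layover in Kathmandu → 6:53 AM UTC.
Add 1 hour and 40 minutes leg 2 → 8:33 AM UTC.
Add 1 hour and 10 minutes layover in New Almaty → 9:43 AM UTC.
Add 1 hour 13 minutes leg 3 → 10:56 AM UTC.
Marrick is UTC−3:30, so local arrival = 10:56 AM − 3:30 = 7:26 AM on Jul 4.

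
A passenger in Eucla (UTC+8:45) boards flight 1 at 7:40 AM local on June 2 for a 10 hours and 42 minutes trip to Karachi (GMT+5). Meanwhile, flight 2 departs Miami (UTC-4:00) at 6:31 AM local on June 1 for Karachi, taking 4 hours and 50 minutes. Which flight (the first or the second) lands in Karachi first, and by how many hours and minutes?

Flight 1 in UTC: 7:40 AM − 8:45 = 10:55 PM on Jun 1.
+10 hours 42 minutes → arrive 9:37 AM UTC on Jun 2.
Flight 2 in UTC: 6:31 AM + 4:00 = 10:31 AM on Jun 1.
+4 hours 50 minutes → arrive 3:21 PM UTC on Jun 1.
Flight 2 lands earlier by 18 hours 16 minutes.

the second, by 18 hours 16 minutes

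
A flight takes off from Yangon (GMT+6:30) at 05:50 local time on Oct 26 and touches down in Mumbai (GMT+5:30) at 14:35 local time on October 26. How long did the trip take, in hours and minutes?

Departure in UTC: 05:50 − 6:30 = 23:20 on Oct 25.
Arrival in UTC: 14:35 − 5:30 = 09:05 on Oct 26.
Elapsed = 09:05 − 23:20 (+1 day) = 9 hours 45 minutes.

9 hours 45 minutes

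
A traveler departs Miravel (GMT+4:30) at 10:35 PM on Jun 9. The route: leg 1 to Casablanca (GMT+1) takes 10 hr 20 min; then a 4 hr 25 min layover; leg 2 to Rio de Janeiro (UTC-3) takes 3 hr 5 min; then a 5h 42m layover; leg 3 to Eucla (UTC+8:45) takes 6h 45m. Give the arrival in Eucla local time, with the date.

9:07 AM on Jun 11

Convert departure to UTC: 10:35 PM − 4:30 = 6:05 PM UTC on Jun 9.
Add 10 hours 20 minutes leg 1 → 4:25 AM UTC (Jun 10).
Add 4 hours and 25 minutes layover in Casablanca → 8:50 AM UTC.
Add 3 hours 5 minutes leg 2 → 11:55 AM UTC.
Add 5 hours and 42 minutes layover in Rio de Janeiro → 5:37 PM UTC.
Add 6 hours and 45 minutes leg 3 → 12:22 AM UTC (Jun 11).
Eucla is UTC+8:45, so local arrival = 12:22 AM + 8:45 = 9:07 AM on Jun 11.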